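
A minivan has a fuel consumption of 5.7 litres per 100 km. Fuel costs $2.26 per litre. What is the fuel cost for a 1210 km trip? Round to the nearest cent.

Fuel = 5.7 L/100 km × 1210 km / 100 = 68.97 L
Cost = 68.97 L × $2.26/L = $155.87

$155.87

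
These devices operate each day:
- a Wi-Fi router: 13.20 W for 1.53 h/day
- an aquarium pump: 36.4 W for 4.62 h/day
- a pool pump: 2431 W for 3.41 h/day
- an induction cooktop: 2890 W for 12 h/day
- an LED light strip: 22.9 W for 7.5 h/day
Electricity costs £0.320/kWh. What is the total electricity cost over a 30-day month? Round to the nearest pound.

£416

Wi-Fi router: 13.20 W × 1.53 h × 30 d = 606 Wh = 0.6059 kWh
aquarium pump: 36.4 W × 4.62 h × 30 d = 5,045 Wh = 5.045 kWh
pool pump: 2431 W × 3.41 h × 30 d = 248,691 Wh = 248.7 kWh
induction cooktop: 2890 W × 12 h × 30 d = 1,040,400 Wh = 1,040 kWh
LED light strip: 22.9 W × 7.5 h × 30 d = 5,152 Wh = 5.152 kWh
Total energy = 0.6059 + 5.045 + 248.7 + 1,040 + 5.152 = 1,300 kWh
Cost = 1,300 kWh × £0.320 = £415.97 ≈ £416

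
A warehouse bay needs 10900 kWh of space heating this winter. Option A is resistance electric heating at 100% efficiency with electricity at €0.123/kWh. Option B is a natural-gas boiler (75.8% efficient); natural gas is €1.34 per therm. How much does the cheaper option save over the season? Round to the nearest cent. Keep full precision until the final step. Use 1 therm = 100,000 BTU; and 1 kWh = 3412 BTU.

€683.24

Heat load = 10900 kWh × 3412 = 37,190,800 BTU
Gas: input = 37,190,800 / 0.758 = 49,064,380 BTU = 490.6 therm → 490.6 × €1.34 = €657.46
Electric: 37,190,800 BTU / 3412 = 10,900 kWh → × €0.123 = €1,340.70
Difference = |€657.46 − €1,340.70| = €683.24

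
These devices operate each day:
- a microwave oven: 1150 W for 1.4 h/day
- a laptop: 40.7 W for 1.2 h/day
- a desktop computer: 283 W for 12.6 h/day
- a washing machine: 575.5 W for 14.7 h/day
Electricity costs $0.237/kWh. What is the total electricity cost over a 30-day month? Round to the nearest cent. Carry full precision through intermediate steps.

microwave oven: 1150 W × 1.4 h × 30 d = 48,300 Wh = 48.3 kWh
laptop: 40.7 W × 1.2 h × 30 d = 1,465 Wh = 1.465 kWh
desktop computer: 283 W × 12.6 h × 30 d = 106,974 Wh = 107 kWh
washing machine: 575.5 W × 14.7 h × 30 d = 253,796 Wh = 253.8 kWh
Total energy = 48.3 + 1.465 + 107 + 253.8 = 410.5 kWh
Cost = 410.5 kWh × $0.237 = $97.30

$97.30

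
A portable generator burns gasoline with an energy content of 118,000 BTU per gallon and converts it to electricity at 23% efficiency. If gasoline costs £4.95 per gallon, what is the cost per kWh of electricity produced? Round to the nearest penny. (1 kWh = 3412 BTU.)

Electrical output per gallon = 118,000 BTU × 0.23 / 3412 BTU/kWh = 7.954 kWh
Cost per kWh = £4.95 / 7.954 kWh = £0.622

£0.62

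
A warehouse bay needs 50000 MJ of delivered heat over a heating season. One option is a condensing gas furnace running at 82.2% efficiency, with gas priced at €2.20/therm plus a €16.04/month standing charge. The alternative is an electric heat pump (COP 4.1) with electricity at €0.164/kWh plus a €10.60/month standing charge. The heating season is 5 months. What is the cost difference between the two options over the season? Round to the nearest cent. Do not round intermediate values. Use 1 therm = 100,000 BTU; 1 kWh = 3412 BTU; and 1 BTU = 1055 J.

Heat load = 50000 MJ = 50,000,000,000 J / 1055 = 47,393,365 BTU
Gas: input = 47,393,365 / 0.822 = 57,656,162 BTU = 576.6 therm → 576.6 × €2.20 = €1,268.44; + 5 × €16.04 standing = €1,348.64
Heat pump: 47,393,365 BTU / 3412 = 13,890 kWh heat; / 4.1 = 3,388 kWh in → × €0.164 = €555.61; + 5 × €10.60 standing = €608.61
Difference = |€1,348.64 − €608.61| = €740.03

€740.03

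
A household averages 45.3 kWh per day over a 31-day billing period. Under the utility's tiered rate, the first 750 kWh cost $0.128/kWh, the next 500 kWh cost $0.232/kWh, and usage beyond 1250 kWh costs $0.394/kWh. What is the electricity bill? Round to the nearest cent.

Usage = 45.3 kWh/day × 31 days = 1404.3 kWh
First 750 kWh × $0.128 = $96.00
Next 500 kWh × $0.232 = $116.00
Remaining 154.3 kWh × $0.394 = $60.79
Total = $272.79

$272.79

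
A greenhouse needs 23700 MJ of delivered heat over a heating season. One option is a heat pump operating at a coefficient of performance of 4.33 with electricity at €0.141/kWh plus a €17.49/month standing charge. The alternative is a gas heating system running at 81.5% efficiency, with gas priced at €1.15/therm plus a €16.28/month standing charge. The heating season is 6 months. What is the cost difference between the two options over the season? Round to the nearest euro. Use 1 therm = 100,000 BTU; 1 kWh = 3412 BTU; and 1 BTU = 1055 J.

Heat load = 23700 MJ = 23,700,000,000 J / 1055 = 22,464,455 BTU
Gas: input = 22,464,455 / 0.815 = 27,563,748 BTU = 275.6 therm → 275.6 × €1.15 = €316.98; + 6 × €16.28 standing = €414.66
Heat pump: 22,464,455 BTU / 3412 = 6,584 kWh heat; / 4.33 = 1,521 kWh in → × €0.141 = €214.40; + 6 × €17.49 standing = €319.34
Difference = |€414.66 − €319.34| = €95.33 ≈ €95

€95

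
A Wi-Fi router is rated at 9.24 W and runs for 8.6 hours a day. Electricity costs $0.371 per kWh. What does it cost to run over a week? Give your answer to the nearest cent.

Energy = 9.24 W × 8.6 h/day × 7 days = 556 Wh = 0.5562 kWh
Cost = 0.5562 kWh × $0.371/kWh = $0.21

$0.21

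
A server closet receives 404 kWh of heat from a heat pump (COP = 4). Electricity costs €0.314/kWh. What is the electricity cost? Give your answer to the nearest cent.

€31.71

Electrical input = 404 kWh / 4 = 101 kWh
Cost = 101 × €0.314/kWh = €31.71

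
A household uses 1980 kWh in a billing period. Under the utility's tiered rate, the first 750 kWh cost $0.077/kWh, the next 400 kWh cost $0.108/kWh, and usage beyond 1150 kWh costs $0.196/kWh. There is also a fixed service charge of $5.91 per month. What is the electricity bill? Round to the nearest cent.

$269.54

First 750 kWh × $0.077 = $57.75
Next 400 kWh × $0.108 = $43.20
Remaining 830 kWh × $0.196 = $162.68
Energy charge = $263.63; + service $5.91 = $269.54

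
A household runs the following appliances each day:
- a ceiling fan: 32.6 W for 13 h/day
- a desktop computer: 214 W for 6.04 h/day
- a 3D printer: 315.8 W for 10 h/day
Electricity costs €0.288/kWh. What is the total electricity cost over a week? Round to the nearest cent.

ceiling fan: 32.6 W × 13 h × 7 d = 2,967 Wh = 2.967 kWh
desktop computer: 214 W × 6.04 h × 7 d = 9,048 Wh = 9.048 kWh
3D printer: 315.8 W × 10 h × 7 d = 22,106 Wh = 22.11 kWh
Total energy = 2.967 + 9.048 + 22.11 = 34.12 kWh
Cost = 34.12 kWh × €0.288 = €9.83

€9.83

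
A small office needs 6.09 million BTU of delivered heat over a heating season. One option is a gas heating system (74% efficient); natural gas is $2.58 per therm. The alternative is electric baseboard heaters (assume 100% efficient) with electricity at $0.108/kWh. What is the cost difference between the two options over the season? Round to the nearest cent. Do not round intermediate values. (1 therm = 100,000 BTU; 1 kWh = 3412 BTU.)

$19.56

Heat load = 6.09 × 10⁶ BTU = 6,090,000 BTU
Gas: input = 6,090,000 / 0.74 = 8,229,730 BTU = 82.3 therm → 82.3 × $2.58 = $212.33
Electric: 6,090,000 BTU / 3412 = 1,785 kWh → × $0.108 = $192.77
Difference = |$212.33 − $192.77| = $19.56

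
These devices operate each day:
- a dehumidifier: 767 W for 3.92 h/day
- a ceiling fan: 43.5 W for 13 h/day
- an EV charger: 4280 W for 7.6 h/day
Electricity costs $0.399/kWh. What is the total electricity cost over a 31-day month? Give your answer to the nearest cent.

dehumidifier: 767 W × 3.92 h × 31 d = 93,206 Wh = 93.21 kWh
ceiling fan: 43.5 W × 13 h × 31 d = 17,530 Wh = 17.53 kWh
EV charger: 4280 W × 7.6 h × 31 d = 1,008,368 Wh = 1,008 kWh
Total energy = 93.21 + 17.53 + 1,008 = 1,119 kWh
Cost = 1,119 kWh × $0.399 = $446.52

$446.52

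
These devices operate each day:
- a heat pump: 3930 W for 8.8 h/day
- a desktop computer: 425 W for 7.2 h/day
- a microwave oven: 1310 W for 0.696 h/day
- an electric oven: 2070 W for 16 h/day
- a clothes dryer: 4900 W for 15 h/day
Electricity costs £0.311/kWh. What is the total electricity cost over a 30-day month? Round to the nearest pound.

heat pump: 3930 W × 8.8 h × 30 d = 1,037,520 Wh = 1,038 kWh
desktop computer: 425 W × 7.2 h × 30 d = 91,800 Wh = 91.8 kWh
microwave oven: 1310 W × 0.696 h × 30 d = 27,353 Wh = 27.35 kWh
electric oven: 2070 W × 16 h × 30 d = 993,600 Wh = 993.6 kWh
clothes dryer: 4900 W × 15 h × 30 d = 2,205,000 Wh = 2,205 kWh
Total energy = 1,038 + 91.8 + 27.35 + 993.6 + 2,205 = 4,355 kWh
Cost = 4,355 kWh × £0.311 = £1,354.49 ≈ £1354

£1354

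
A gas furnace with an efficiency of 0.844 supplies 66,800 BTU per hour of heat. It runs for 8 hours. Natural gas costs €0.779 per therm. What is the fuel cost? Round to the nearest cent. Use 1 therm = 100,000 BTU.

Heat delivered = 66,800 BTU/h × 8 h = 534,400 BTU
Gas input = 534,400 / 0.844 = 633,175 BTU
= 633,175 / 100,000 = 6.332 therm
Cost = 6.332 × €0.779/therm = €4.93

€4.93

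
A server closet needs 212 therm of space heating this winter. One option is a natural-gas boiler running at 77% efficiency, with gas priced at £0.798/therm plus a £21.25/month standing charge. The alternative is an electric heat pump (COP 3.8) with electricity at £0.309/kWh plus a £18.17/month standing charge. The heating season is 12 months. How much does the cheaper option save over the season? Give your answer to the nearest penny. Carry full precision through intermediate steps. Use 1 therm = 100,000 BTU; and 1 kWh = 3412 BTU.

Heat load = 212 therm × 100,000 = 21,200,000 BTU
Gas: input = 21,200,000 / 0.77 = 27,532,468 BTU = 275.3 therm → 275.3 × £0.798 = £219.71; + 12 × £21.25 standing = £474.71
Heat pump: 21,200,000 BTU / 3412 = 6,213 kWh heat; / 3.8 = 1,635 kWh in → × £0.309 = £505.24; + 12 × £18.17 standing = £723.28
Difference = |£474.71 − £723.28| = £248.58

£248.58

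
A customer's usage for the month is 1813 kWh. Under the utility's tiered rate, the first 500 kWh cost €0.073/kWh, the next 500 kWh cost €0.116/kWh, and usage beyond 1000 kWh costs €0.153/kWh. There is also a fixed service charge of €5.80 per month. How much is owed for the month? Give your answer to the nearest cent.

€224.69

First 500 kWh × €0.073 = €36.50
Next 500 kWh × €0.116 = €58.00
Remaining 813 kWh × €0.153 = €124.39
Energy charge = €218.89; + service €5.80 = €224.69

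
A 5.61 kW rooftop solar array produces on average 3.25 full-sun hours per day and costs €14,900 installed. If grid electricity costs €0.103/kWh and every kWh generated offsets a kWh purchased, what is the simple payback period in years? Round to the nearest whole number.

Daily generation = 5.61 kW × 3.25 h = 18.23 kWh
Annual generation = 18.23 × 365 = 6654.9 kWh
Annual savings = 6654.9 × €0.103 = €685.45
Payback = €14,900 / €685.45 = 21.7 years

22 years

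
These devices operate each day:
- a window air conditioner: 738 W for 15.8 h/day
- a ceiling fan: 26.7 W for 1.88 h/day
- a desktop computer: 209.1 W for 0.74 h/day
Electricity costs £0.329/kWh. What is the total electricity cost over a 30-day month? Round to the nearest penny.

£117.11

window air conditioner: 738 W × 15.8 h × 30 d = 349,812 Wh = 349.8 kWh
ceiling fan: 26.7 W × 1.88 h × 30 d = 1,506 Wh = 1.506 kWh
desktop computer: 209.1 W × 0.74 h × 30 d = 4,642 Wh = 4.642 kWh
Total energy = 349.8 + 1.506 + 4.642 = 356 kWh
Cost = 356 kWh × £0.329 = £117.11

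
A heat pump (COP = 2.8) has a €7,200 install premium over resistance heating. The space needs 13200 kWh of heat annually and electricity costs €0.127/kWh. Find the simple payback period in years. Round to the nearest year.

7 years

Resistance: 13200 kWh × €0.127 = €1,676.40/yr
Heat pump: 13200 / 2.8 = 4714 kWh in → × €0.127 = €598.71/yr
Annual savings = €1,077.69
Payback = €7,200 / €1,077.69 = 6.68 years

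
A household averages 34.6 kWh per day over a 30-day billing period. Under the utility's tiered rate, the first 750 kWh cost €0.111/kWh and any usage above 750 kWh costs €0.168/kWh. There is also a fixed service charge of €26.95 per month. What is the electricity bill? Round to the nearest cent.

Usage = 34.6 kWh/day × 30 days = 1038 kWh
First 750 kWh × €0.111 = €83.25
Remaining 288 kWh × €0.168 = €48.38
Energy charge = €131.63; + service €26.95 = €158.58

€158.58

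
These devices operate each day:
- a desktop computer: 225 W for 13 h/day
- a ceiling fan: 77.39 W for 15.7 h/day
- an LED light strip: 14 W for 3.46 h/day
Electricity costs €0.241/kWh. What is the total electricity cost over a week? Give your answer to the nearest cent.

€7.07

desktop computer: 225 W × 13 h × 7 d = 20,475 Wh = 20.48 kWh
ceiling fan: 77.39 W × 15.7 h × 7 d = 8,505 Wh = 8.505 kWh
LED light strip: 14 W × 3.46 h × 7 d = 339 Wh = 0.3391 kWh
Total energy = 20.48 + 8.505 + 0.3391 = 29.32 kWh
Cost = 29.32 kWh × €0.241 = €7.07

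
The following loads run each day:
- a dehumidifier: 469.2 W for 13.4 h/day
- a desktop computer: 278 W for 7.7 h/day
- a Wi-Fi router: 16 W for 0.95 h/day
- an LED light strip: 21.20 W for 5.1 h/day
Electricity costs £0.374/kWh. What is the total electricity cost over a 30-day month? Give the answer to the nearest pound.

dehumidifier: 469.2 W × 13.4 h × 30 d = 188,618 Wh = 188.6 kWh
desktop computer: 278 W × 7.7 h × 30 d = 64,218 Wh = 64.22 kWh
Wi-Fi router: 16 W × 0.95 h × 30 d = 456 Wh = 0.456 kWh
LED light strip: 21.20 W × 5.1 h × 30 d = 3,244 Wh = 3.244 kWh
Total energy = 188.6 + 64.22 + 0.456 + 3.244 = 256.5 kWh
Cost = 256.5 kWh × £0.374 = £95.94 ≈ £96

£96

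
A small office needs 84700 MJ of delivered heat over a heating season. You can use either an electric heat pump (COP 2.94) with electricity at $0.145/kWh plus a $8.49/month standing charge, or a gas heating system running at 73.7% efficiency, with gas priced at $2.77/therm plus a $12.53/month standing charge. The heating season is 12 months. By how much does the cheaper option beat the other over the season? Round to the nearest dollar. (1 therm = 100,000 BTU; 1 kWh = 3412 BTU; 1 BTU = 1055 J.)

Heat load = 84700 MJ = 84,700,000,000 J / 1055 = 80,284,360 BTU
Gas: input = 80,284,360 / 0.737 = 108,934,003 BTU = 1,089 therm → 1,089 × $2.77 = $3,017.47; + 12 × $12.53 standing = $3,167.83
Heat pump: 80,284,360 BTU / 3412 = 23,530 kWh heat; / 2.94 = 8,003 kWh in → × $0.145 = $1,160.49; + 12 × $8.49 standing = $1,262.37
Difference = |$3,167.83 − $1,262.37| = $1,905.46 ≈ $1905

$1905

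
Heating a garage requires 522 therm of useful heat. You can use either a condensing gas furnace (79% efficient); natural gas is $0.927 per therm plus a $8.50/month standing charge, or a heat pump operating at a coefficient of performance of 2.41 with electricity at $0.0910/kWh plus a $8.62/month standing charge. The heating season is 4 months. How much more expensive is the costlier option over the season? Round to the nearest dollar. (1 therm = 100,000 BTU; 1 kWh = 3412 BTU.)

$34

Heat load = 522 therm × 100,000 = 52,200,000 BTU
Gas: input = 52,200,000 / 0.79 = 66,075,949 BTU = 660.8 therm → 660.8 × $0.927 = $612.52; + 4 × $8.50 standing = $646.52
Heat pump: 52,200,000 BTU / 3412 = 15,300 kWh heat; / 2.41 = 6,348 kWh in → × $0.0910 = $577.68; + 4 × $8.62 standing = $612.16
Difference = |$646.52 − $612.16| = $34.37 ≈ $34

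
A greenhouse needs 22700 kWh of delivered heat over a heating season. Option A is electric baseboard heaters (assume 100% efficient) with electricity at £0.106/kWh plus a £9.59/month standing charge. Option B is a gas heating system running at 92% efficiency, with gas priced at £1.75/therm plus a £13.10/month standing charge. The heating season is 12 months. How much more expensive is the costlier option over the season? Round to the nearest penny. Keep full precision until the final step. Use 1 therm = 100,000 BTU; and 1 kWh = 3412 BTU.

£890.80

Heat load = 22700 kWh × 3412 = 77,452,400 BTU
Gas: input = 77,452,400 / 0.92 = 84,187,391 BTU = 841.9 therm → 841.9 × £1.75 = £1,473.28; + 12 × £13.10 standing = £1,630.48
Electric: 77,452,400 BTU / 3412 = 22,700 kWh → × £0.106 = £2,406.20; + 12 × £9.59 standing = £2,521.28
Difference = |£1,630.48 − £2,521.28| = £890.80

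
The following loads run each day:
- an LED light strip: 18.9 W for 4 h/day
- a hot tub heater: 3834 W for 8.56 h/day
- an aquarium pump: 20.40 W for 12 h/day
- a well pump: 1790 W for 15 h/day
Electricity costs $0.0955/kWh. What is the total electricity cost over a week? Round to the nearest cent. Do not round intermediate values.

LED light strip: 18.9 W × 4 h × 7 d = 529 Wh = 0.5292 kWh
hot tub heater: 3834 W × 8.56 h × 7 d = 229,733 Wh = 229.7 kWh
aquarium pump: 20.40 W × 12 h × 7 d = 1,714 Wh = 1.714 kWh
well pump: 1790 W × 15 h × 7 d = 187,950 Wh = 187.9 kWh
Total energy = 0.5292 + 229.7 + 1.714 + 187.9 = 419.9 kWh
Cost = 419.9 kWh × $0.0955 = $40.10

$40.10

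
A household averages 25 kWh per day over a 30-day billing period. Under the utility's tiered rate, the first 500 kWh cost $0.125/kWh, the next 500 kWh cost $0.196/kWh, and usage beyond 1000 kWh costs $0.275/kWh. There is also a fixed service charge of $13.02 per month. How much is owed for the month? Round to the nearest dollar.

Usage = 25 kWh/day × 30 days = 750 kWh
First 500 kWh × $0.125 = $62.50
Next 250 kWh × $0.196 = $49.00
Remaining tier: 0 kWh (not reached)
Energy charge = $111.50; + service $13.02 = $124.52 ≈ $125

$125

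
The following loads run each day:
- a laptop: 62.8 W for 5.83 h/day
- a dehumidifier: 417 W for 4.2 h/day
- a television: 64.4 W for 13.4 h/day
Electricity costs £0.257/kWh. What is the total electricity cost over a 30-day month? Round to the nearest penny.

laptop: 62.8 W × 5.83 h × 30 d = 10,984 Wh = 10.98 kWh
dehumidifier: 417 W × 4.2 h × 30 d = 52,542 Wh = 52.54 kWh
television: 64.4 W × 13.4 h × 30 d = 25,889 Wh = 25.89 kWh
Total energy = 10.98 + 52.54 + 25.89 = 89.41 kWh
Cost = 89.41 kWh × £0.257 = £22.98

£22.98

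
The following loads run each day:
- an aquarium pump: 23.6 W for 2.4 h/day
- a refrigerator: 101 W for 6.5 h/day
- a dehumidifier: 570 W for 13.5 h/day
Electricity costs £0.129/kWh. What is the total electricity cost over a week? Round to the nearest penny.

£7.59

aquarium pump: 23.6 W × 2.4 h × 7 d = 396 Wh = 0.3965 kWh
refrigerator: 101 W × 6.5 h × 7 d = 4,596 Wh = 4.596 kWh
dehumidifier: 570 W × 13.5 h × 7 d = 53,865 Wh = 53.87 kWh
Total energy = 0.3965 + 4.596 + 53.87 = 58.86 kWh
Cost = 58.86 kWh × £0.129 = £7.59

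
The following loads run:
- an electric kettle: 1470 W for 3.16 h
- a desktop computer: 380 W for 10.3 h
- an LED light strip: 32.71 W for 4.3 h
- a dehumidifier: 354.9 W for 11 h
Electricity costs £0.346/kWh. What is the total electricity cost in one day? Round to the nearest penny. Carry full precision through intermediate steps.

£4.36

electric kettle: 1470 W × 3.16 h = 4,645 Wh = 4.645 kWh
desktop computer: 380 W × 10.3 h = 3,914 Wh = 3.914 kWh
LED light strip: 32.71 W × 4.3 h = 141 Wh = 0.1407 kWh
dehumidifier: 354.9 W × 11 h = 3,904 Wh = 3.904 kWh
Total energy = 4.645 + 3.914 + 0.1407 + 3.904 = 12.6 kWh
Cost = 12.6 kWh × £0.346 = £4.36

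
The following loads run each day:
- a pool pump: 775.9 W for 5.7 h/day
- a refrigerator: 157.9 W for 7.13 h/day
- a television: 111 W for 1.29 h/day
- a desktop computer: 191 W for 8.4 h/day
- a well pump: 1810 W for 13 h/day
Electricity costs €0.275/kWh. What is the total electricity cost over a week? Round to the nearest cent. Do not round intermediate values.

€59.34

pool pump: 775.9 W × 5.7 h × 7 d = 30,958 Wh = 30.96 kWh
refrigerator: 157.9 W × 7.13 h × 7 d = 7,881 Wh = 7.881 kWh
television: 111 W × 1.29 h × 7 d = 1,002 Wh = 1.002 kWh
desktop computer: 191 W × 8.4 h × 7 d = 11,231 Wh = 11.23 kWh
well pump: 1810 W × 13 h × 7 d = 164,710 Wh = 164.7 kWh
Total energy = 30.96 + 7.881 + 1.002 + 11.23 + 164.7 = 215.8 kWh
Cost = 215.8 kWh × €0.275 = €59.34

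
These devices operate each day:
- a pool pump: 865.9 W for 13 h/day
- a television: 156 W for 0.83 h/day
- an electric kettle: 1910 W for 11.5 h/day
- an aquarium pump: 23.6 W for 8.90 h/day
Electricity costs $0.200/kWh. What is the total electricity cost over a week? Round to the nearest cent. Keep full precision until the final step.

pool pump: 865.9 W × 13 h × 7 d = 78,797 Wh = 78.8 kWh
television: 156 W × 0.83 h × 7 d = 906 Wh = 0.9064 kWh
electric kettle: 1910 W × 11.5 h × 7 d = 153,755 Wh = 153.8 kWh
aquarium pump: 23.6 W × 8.90 h × 7 d = 1,470 Wh = 1.47 kWh
Total energy = 78.8 + 0.9064 + 153.8 + 1.47 = 234.9 kWh
Cost = 234.9 kWh × $0.200 = $46.99

$46.99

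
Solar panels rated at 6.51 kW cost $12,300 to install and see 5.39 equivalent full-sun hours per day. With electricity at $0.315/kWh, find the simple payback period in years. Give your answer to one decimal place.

Daily generation = 6.51 kW × 5.39 h = 35.09 kWh
Annual generation = 35.09 × 365 = 12807 kWh
Annual savings = 12807 × $0.315 = $4,034.35
Payback = $12,300 / $4,034.35 = 3.05 years

3.0 years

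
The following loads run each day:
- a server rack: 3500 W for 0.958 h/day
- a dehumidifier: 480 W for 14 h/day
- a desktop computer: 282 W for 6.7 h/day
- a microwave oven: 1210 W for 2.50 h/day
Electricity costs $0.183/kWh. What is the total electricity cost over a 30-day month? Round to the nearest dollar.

server rack: 3500 W × 0.958 h × 30 d = 100,590 Wh = 100.6 kWh
dehumidifier: 480 W × 14 h × 30 d = 201,600 Wh = 201.6 kWh
desktop computer: 282 W × 6.7 h × 30 d = 56,682 Wh = 56.68 kWh
microwave oven: 1210 W × 2.50 h × 30 d = 90,750 Wh = 90.75 kWh
Total energy = 100.6 + 201.6 + 56.68 + 90.75 = 449.6 kWh
Cost = 449.6 kWh × $0.183 = $82.28 ≈ $82

$82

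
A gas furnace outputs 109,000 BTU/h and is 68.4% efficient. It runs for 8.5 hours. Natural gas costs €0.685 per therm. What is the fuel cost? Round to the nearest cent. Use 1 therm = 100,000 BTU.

€9.28

Heat delivered = 109,000 BTU/h × 8.5 h = 926,500 BTU
Gas input = 926,500 / 0.684 = 1,354,532 BTU
= 1,354,532 / 100,000 = 13.55 therm
Cost = 13.55 × €0.685/therm = €9.28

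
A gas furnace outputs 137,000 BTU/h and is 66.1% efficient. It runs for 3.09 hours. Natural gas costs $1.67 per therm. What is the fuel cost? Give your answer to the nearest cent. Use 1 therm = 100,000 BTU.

Heat delivered = 137,000 BTU/h × 3.09 h = 423,330 BTU
Gas input = 423,330 / 0.661 = 640,439 BTU
= 640,439 / 100,000 = 6.404 therm
Cost = 6.404 × $1.67/therm = $10.70

$10.70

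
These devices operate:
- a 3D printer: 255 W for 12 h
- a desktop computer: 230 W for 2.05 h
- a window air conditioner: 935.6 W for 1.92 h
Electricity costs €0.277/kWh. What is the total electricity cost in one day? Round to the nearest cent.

3D printer: 255 W × 12 h = 3,060 Wh = 3.06 kWh
desktop computer: 230 W × 2.05 h = 471 Wh = 0.4715 kWh
window air conditioner: 935.6 W × 1.92 h = 1,796 Wh = 1.796 kWh
Total energy = 3.06 + 0.4715 + 1.796 = 5.328 kWh
Cost = 5.328 kWh × €0.277 = €1.48

€1.48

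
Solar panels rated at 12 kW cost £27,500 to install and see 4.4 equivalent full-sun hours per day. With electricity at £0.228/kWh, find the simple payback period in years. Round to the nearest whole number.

6 years

Daily generation = 12 kW × 4.4 h = 52.8 kWh
Annual generation = 52.8 × 365 = 19272 kWh
Annual savings = 19272 × £0.228 = £4,394.02
Payback = £27,500 / £4,394.02 = 6.26 years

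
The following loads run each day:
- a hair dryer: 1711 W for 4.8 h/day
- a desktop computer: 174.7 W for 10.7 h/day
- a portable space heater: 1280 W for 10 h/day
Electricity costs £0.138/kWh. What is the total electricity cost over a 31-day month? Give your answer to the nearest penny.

£97.89

hair dryer: 1711 W × 4.8 h × 31 d = 254,597 Wh = 254.6 kWh
desktop computer: 174.7 W × 10.7 h × 31 d = 57,948 Wh = 57.95 kWh
portable space heater: 1280 W × 10 h × 31 d = 396,800 Wh = 396.8 kWh
Total energy = 254.6 + 57.95 + 396.8 = 709.3 kWh
Cost = 709.3 kWh × £0.138 = £97.89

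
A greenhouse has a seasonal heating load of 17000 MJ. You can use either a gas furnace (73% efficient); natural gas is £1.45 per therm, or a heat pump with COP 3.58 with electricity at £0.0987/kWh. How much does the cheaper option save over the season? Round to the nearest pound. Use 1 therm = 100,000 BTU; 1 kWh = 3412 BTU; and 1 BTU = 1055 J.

Heat load = 17000 MJ = 17,000,000,000 J / 1055 = 16,113,744 BTU
Gas: input = 16,113,744 / 0.73 = 22,073,622 BTU = 220.7 therm → 220.7 × £1.45 = £320.07
Heat pump: 16,113,744 BTU / 3412 = 4,723 kWh heat; / 3.58 = 1,319 kWh in → × £0.0987 = £130.20
Difference = |£320.07 − £130.20| = £189.86 ≈ £190

£190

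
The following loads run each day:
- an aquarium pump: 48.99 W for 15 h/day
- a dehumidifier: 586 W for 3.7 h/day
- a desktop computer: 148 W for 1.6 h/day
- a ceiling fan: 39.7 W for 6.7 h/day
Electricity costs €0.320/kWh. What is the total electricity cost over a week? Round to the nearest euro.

aquarium pump: 48.99 W × 15 h × 7 d = 5,144 Wh = 5.144 kWh
dehumidifier: 586 W × 3.7 h × 7 d = 15,177 Wh = 15.18 kWh
desktop computer: 148 W × 1.6 h × 7 d = 1,658 Wh = 1.658 kWh
ceiling fan: 39.7 W × 6.7 h × 7 d = 1,862 Wh = 1.862 kWh
Total energy = 5.144 + 15.18 + 1.658 + 1.862 = 23.84 kWh
Cost = 23.84 kWh × €0.320 = €7.63 ≈ €8

€8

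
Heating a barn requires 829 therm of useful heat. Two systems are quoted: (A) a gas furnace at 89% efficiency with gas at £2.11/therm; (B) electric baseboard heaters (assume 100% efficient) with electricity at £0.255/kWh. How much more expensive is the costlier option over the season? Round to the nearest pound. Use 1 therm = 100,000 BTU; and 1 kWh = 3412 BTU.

Heat load = 829 therm × 100,000 = 82,900,000 BTU
Gas: input = 82,900,000 / 0.89 = 93,146,067 BTU = 931.5 therm → 931.5 × £2.11 = £1,965.38
Electric: 82,900,000 BTU / 3412 = 24,300 kWh → × £0.255 = £6,195.63
Difference = |£1,965.38 − £6,195.63| = £4,230.25 ≈ £4230

£4230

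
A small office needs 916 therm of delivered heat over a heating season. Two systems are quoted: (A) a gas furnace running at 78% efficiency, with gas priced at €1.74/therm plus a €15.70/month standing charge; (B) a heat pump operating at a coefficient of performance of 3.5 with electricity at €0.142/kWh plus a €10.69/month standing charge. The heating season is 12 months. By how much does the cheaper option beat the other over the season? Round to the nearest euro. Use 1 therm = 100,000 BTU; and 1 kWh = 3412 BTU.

€1014

Heat load = 916 therm × 100,000 = 91,600,000 BTU
Gas: input = 91,600,000 / 0.78 = 117,435,897 BTU = 1,174 therm → 1,174 × €1.74 = €2,043.38; + 12 × €15.70 standing = €2,231.78
Heat pump: 91,600,000 BTU / 3412 = 26,850 kWh heat; / 3.5 = 7,670 kWh in → × €0.142 = €1,089.20; + 12 × €10.69 standing = €1,217.48
Difference = |€2,231.78 − €1,217.48| = €1,014.31 ≈ €1014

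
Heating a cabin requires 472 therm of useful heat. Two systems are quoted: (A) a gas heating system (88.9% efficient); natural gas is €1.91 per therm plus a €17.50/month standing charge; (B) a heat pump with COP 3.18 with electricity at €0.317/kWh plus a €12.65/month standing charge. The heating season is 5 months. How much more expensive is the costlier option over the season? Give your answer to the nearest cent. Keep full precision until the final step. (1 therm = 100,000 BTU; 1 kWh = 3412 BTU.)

€340.67

Heat load = 472 therm × 100,000 = 47,200,000 BTU
Gas: input = 47,200,000 / 0.889 = 53,093,363 BTU = 530.9 therm → 530.9 × €1.91 = €1,014.08; + 5 × €17.50 standing = €1,101.58
Heat pump: 47,200,000 BTU / 3412 = 13,830 kWh heat; / 3.18 = 4,350 kWh in → × €0.317 = €1,379.00; + 5 × €12.65 standing = €1,442.25
Difference = |€1,101.58 − €1,442.25| = €340.67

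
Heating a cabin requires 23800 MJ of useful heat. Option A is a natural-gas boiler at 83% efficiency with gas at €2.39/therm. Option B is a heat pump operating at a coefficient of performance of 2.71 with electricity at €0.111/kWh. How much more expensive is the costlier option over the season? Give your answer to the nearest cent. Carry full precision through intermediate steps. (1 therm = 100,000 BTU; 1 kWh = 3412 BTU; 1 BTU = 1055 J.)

€378.78

Heat load = 23800 MJ = 23,800,000,000 J / 1055 = 22,559,242 BTU
Gas: input = 22,559,242 / 0.83 = 27,179,809 BTU = 271.8 therm → 271.8 × €2.39 = €649.60
Heat pump: 22,559,242 BTU / 3412 = 6,612 kWh heat; / 2.71 = 2,440 kWh in → × €0.111 = €270.81
Difference = |€649.60 − €270.81| = €378.78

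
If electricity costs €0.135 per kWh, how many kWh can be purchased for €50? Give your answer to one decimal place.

€50 / €0.135 per kWh = 370.4 kWh

370.4 kWh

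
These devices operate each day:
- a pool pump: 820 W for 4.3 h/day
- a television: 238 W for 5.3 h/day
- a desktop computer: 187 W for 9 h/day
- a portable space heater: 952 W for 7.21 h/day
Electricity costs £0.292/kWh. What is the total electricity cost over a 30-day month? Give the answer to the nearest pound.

£117

pool pump: 820 W × 4.3 h × 30 d = 105,780 Wh = 105.8 kWh
television: 238 W × 5.3 h × 30 d = 37,842 Wh = 37.84 kWh
desktop computer: 187 W × 9 h × 30 d = 50,490 Wh = 50.49 kWh
portable space heater: 952 W × 7.21 h × 30 d = 205,918 Wh = 205.9 kWh
Total energy = 105.8 + 37.84 + 50.49 + 205.9 = 400 kWh
Cost = 400 kWh × £0.292 = £116.81 ≈ £117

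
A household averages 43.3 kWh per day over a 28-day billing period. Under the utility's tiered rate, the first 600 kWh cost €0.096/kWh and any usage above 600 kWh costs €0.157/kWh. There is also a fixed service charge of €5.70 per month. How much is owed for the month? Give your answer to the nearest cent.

€159.45

Usage = 43.3 kWh/day × 28 days = 1212.4 kWh
First 600 kWh × €0.096 = €57.60
Remaining 612.4 kWh × €0.157 = €96.15
Energy charge = €153.75; + service €5.70 = €159.45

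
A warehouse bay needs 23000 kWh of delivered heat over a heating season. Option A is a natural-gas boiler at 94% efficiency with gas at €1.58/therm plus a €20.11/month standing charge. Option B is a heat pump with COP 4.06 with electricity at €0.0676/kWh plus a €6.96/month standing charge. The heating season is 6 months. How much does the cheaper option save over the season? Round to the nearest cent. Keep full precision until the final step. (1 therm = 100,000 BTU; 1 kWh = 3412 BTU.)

Heat load = 23000 kWh × 3412 = 78,476,000 BTU
Gas: input = 78,476,000 / 0.94 = 83,485,106 BTU = 834.9 therm → 834.9 × €1.58 = €1,319.06; + 6 × €20.11 standing = €1,439.72
Heat pump: 78,476,000 BTU / 3412 = 23,000 kWh heat; / 4.06 = 5,665 kWh in → × €0.0676 = €382.96; + 6 × €6.96 standing = €424.72
Difference = |€1,439.72 − €424.72| = €1,015.01

€1015.01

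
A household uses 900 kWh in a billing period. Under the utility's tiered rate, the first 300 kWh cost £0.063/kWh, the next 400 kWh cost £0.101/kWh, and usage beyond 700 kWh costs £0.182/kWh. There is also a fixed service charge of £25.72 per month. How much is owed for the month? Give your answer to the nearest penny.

First 300 kWh × £0.063 = £18.90
Next 400 kWh × £0.101 = £40.40
Remaining 200 kWh × £0.182 = £36.40
Energy charge = £95.70; + service £25.72 = £121.42

£121.42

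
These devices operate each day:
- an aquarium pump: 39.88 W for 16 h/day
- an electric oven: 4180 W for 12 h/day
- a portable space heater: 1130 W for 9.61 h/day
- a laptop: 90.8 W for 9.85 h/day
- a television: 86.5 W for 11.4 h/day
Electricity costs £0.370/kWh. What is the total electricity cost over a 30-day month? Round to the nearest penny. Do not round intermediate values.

£705.27

aquarium pump: 39.88 W × 16 h × 30 d = 19,142 Wh = 19.14 kWh
electric oven: 4180 W × 12 h × 30 d = 1,504,800 Wh = 1,505 kWh
portable space heater: 1130 W × 9.61 h × 30 d = 325,779 Wh = 325.8 kWh
laptop: 90.8 W × 9.85 h × 30 d = 26,831 Wh = 26.83 kWh
television: 86.5 W × 11.4 h × 30 d = 29,583 Wh = 29.58 kWh
Total energy = 19.14 + 1,505 + 325.8 + 26.83 + 29.58 = 1,906 kWh
Cost = 1,906 kWh × £0.370 = £705.27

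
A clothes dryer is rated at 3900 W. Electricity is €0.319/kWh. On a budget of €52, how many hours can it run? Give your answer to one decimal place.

41.8 h

Energy budget = €52 / €0.319 per kWh = 163 kWh = 163,009 Wh
Runtime = 163,009 Wh / 3900 W = 41.8 h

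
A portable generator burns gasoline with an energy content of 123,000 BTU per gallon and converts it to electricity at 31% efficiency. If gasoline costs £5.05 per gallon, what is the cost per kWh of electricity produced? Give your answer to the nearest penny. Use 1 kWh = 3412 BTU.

£0.45

Electrical output per gallon = 123,000 BTU × 0.31 / 3412 BTU/kWh = 11.18 kWh
Cost per kWh = £5.05 / 11.18 kWh = £0.452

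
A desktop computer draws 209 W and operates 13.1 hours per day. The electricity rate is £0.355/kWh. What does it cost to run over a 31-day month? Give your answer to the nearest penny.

£30.13

Energy = 209 W × 13.1 h/day × 31 days = 84,875 Wh = 84.87 kWh
Cost = 84.87 kWh × £0.355/kWh = £30.13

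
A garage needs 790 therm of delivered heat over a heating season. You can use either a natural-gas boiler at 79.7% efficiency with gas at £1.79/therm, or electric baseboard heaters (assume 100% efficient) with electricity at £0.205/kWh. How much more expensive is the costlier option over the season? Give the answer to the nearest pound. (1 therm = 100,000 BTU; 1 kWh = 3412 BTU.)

£2972

Heat load = 790 therm × 100,000 = 79,000,000 BTU
Gas: input = 79,000,000 / 0.797 = 99,121,706 BTU = 991.2 therm → 991.2 × £1.79 = £1,774.28
Electric: 79,000,000 BTU / 3412 = 23,150 kWh → × £0.205 = £4,746.48
Difference = |£1,774.28 − £4,746.48| = £2,972.20 ≈ £2972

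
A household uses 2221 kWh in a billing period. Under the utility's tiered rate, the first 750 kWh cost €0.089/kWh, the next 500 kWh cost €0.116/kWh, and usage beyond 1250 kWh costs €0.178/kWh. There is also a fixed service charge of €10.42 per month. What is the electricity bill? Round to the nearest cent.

€308.01

First 750 kWh × €0.089 = €66.75
Next 500 kWh × €0.116 = €58.00
Remaining 971 kWh × €0.178 = €172.84
Energy charge = €297.59; + service €10.42 = €308.01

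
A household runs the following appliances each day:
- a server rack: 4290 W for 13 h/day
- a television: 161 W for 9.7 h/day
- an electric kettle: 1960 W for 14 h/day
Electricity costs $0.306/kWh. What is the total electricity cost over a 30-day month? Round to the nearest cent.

$778.20

server rack: 4290 W × 13 h × 30 d = 1,673,100 Wh = 1,673 kWh
television: 161 W × 9.7 h × 30 d = 46,851 Wh = 46.85 kWh
electric kettle: 1960 W × 14 h × 30 d = 823,200 Wh = 823.2 kWh
Total energy = 1,673 + 46.85 + 823.2 = 2,543 kWh
Cost = 2,543 kWh × $0.306 = $778.20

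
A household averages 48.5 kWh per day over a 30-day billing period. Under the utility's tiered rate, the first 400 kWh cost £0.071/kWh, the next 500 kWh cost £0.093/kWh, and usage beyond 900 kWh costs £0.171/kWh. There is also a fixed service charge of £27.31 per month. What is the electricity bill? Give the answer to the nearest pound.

£197

Usage = 48.5 kWh/day × 30 days = 1455 kWh
First 400 kWh × £0.071 = £28.40
Next 500 kWh × £0.093 = £46.50
Remaining 555 kWh × £0.171 = £94.91
Energy charge = £169.81; + service £27.31 = £197.12 ≈ £197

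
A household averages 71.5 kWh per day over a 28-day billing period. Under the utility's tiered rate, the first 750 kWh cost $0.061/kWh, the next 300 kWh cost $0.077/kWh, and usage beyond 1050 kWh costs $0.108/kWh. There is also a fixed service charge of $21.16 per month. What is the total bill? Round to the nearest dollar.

Usage = 71.5 kWh/day × 28 days = 2002 kWh
First 750 kWh × $0.061 = $45.75
Next 300 kWh × $0.077 = $23.10
Remaining 952 kWh × $0.108 = $102.82
Energy charge = $171.67; + service $21.16 = $192.83 ≈ $193

$193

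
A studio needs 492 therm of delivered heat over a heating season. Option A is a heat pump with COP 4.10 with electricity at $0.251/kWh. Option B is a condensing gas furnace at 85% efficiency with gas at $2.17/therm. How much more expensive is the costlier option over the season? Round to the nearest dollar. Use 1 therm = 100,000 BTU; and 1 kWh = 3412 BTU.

$373

Heat load = 492 therm × 100,000 = 49,200,000 BTU
Gas: input = 49,200,000 / 0.85 = 57,882,353 BTU = 578.8 therm → 578.8 × $2.17 = $1,256.05
Heat pump: 49,200,000 BTU / 3412 = 14,420 kWh heat; / 4.10 = 3,517 kWh in → × $0.251 = $882.77
Difference = |$1,256.05 − $882.77| = $373.28 ≈ $373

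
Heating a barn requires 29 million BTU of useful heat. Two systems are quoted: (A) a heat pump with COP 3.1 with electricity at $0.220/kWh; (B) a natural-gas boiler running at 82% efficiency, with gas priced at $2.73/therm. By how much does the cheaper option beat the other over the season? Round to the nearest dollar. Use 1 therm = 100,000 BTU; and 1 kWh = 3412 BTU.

$362

Heat load = 29 × 10⁶ BTU = 29,000,000 BTU
Gas: input = 29,000,000 / 0.820 = 35,365,854 BTU = 353.7 therm → 353.7 × $2.73 = $965.49
Heat pump: 29,000,000 BTU / 3412 = 8,499 kWh heat; / 3.1 = 2,742 kWh in → × $0.220 = $603.18
Difference = |$965.49 − $603.18| = $362.30 ≈ $362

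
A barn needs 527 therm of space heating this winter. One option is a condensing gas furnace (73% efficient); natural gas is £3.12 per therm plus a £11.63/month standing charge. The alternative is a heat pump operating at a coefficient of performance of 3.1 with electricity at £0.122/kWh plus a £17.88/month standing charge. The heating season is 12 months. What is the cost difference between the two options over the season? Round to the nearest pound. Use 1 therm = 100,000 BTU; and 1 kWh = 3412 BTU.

Heat load = 527 therm × 100,000 = 52,700,000 BTU
Gas: input = 52,700,000 / 0.73 = 72,191,781 BTU = 721.9 therm → 721.9 × £3.12 = £2,252.38; + 12 × £11.63 standing = £2,391.94
Heat pump: 52,700,000 BTU / 3412 = 15,450 kWh heat; / 3.1 = 4,982 kWh in → × £0.122 = £607.85; + 12 × £17.88 standing = £822.41
Difference = |£2,391.94 − £822.41| = £1,569.53 ≈ £1570

£1570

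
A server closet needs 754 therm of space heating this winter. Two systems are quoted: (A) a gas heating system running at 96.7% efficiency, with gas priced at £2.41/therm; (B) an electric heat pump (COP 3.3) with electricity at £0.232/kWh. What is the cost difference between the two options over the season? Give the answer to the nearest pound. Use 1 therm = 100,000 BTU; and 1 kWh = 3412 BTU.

£326

Heat load = 754 therm × 100,000 = 75,400,000 BTU
Gas: input = 75,400,000 / 0.967 = 77,973,113 BTU = 779.7 therm → 779.7 × £2.41 = £1,879.15
Heat pump: 75,400,000 BTU / 3412 = 22,100 kWh heat; / 3.3 = 6,697 kWh in → × £0.232 = £1,553.59
Difference = |£1,879.15 − £1,553.59| = £325.56 ≈ £326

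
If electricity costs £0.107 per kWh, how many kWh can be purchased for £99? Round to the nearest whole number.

£99 / £0.107 per kWh = 925.2 kWh

925 kWh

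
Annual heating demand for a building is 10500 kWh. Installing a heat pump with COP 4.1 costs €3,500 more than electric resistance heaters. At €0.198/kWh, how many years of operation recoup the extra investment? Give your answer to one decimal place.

2.2 years

Resistance: 10500 kWh × €0.198 = €2,079.00/yr
Heat pump: 10500 / 4.1 = 2561 kWh in → × €0.198 = €507.07/yr
Annual savings = €1,571.93
Payback = €3,500 / €1,571.93 = 2.23 years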